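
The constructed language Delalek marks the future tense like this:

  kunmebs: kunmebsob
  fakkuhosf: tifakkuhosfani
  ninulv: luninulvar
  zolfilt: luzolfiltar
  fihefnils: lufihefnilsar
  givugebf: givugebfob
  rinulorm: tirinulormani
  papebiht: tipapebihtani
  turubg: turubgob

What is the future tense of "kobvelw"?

"kobvelw" has second-to-last letter 'l'. The stems whose second-to-last letter is 'l' (zolfilt → luzolfiltar, ninulv → luninulvar, fihefnils → lufihefnilsar) add lu- … -ar around the stem.
So kobvelw → lukobvelwar.

lukobvelwar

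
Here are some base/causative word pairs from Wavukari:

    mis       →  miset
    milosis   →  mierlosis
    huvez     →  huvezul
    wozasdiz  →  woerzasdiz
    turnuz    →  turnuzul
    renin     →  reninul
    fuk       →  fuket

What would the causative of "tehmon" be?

huvez and wozasdiz both end in -z yet inflect differently (huvezul, woerzasdiz), so the final letter is not what conditions the rule; the number of vowels is.
"tehmon" has 2 vowels. The stems with 2 vowels (huvez → huvezul, renin → reninul, turnuz → turnuzul) add -ul.
So tehmon → tehmonul.

tehmonul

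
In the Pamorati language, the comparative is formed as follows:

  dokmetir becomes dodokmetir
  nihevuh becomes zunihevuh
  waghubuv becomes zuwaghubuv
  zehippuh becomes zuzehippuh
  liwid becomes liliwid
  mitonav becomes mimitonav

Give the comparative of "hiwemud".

zuhiwemud

waghubuv and mitonav both end in -v yet inflect differently (zuwaghubuv, mimitonav), so the final letter is not what conditions the rule; the last vowel is.
"hiwemud" has last vowel 'u'. The stems whose last vowel is 'u' (nihevuh → zunihevuh, zehippuh → zuzehippuh, waghubuv → zuwaghubuv) add the prefix zu-.
So hiwemud → zuhiwemud.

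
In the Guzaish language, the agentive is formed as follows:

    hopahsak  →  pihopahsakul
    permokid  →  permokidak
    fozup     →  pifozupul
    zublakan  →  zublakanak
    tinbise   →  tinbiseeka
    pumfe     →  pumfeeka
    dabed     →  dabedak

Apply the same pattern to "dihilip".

pidihilipul

"dihilip" ends in -p. The one such stem in the data (fozup → pifozupul) adds pi- … -ul around the stem, so the same rule applies.
So dihilip → pidihilipul.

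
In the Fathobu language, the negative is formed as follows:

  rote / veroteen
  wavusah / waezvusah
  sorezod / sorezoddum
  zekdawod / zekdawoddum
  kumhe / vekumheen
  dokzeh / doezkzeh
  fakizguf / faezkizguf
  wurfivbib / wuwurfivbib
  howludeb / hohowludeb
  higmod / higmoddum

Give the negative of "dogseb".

dodogseb

"dogseb" ends in -b. The stems ending in -b (wurfivbib → wuwurfivbib, howludeb → hohowludeb) repeat the first consonant+vowel as a prefix.
So dogseb → dodogseb.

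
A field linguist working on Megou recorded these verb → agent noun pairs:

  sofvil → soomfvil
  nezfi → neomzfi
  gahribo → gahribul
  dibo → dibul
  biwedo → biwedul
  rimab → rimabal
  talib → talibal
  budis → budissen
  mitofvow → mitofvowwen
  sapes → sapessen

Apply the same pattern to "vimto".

"vimto" ends in -o. The stems ending in -o (gahribo → gahribul, dibo → dibul, biwedo → biwedul) drop the final letter and add -ul.
The other patterns: stems ending in -i or -l insert -om- after the first vowel; stems ending in -b add -al; stems ending in -s or -w double the final consonant and add -en.
So vimto → vimtul.

vimtul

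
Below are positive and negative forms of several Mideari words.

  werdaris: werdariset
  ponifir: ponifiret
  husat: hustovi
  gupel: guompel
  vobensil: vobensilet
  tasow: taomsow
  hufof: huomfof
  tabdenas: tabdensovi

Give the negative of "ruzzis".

ruzziset

werdaris and tabdenas both end in -s yet inflect differently (werdariset, tabdensovi), so the final letter is not what conditions the rule; the last vowel is.
"ruzzis" has last vowel 'i'. The stems whose last vowel is 'i' (werdaris → werdariset, vobensil → vobensilet, ponifir → ponifiret) add -et.
The other patterns: stems whose last vowel is 'a' delete the last vowel and add -ovi; stems whose last vowel is 'e' or 'o' insert -om- after the first vowel.
So ruzzis → ruzziset.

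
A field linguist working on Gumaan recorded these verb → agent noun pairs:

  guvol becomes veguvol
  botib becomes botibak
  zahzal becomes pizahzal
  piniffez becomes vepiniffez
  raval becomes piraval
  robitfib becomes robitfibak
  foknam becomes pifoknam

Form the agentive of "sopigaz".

pisopigaz

raval and guvol both end in -l yet inflect differently (piraval, veguvol), so the final letter is not what conditions the rule; the last vowel is.
"sopigaz" has last vowel 'a'. The stems whose last vowel is 'a' (raval → piraval, zahzal → pizahzal, foknam → pifoknam) add the prefix pi-.
The other patterns: stems whose last vowel is 'i' add -ak; stems whose last vowel is 'e' or 'o' add the prefix ve-.
So sopigaz → pisopigaz.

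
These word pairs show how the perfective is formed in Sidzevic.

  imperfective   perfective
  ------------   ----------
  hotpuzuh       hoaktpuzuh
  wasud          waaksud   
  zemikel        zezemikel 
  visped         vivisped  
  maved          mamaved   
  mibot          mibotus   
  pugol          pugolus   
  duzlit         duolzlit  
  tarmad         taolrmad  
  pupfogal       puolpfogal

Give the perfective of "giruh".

wasud and visped both end in -d yet inflect differently (waaksud, vivisped), so the final letter is not what conditions the rule; the last vowel is.
"giruh" has last vowel 'u'. The stems whose last vowel is 'u' (hotpuzuh → hoaktpuzuh, wasud → waaksud) insert -ak- after the first vowel.
The other patterns: stems whose last vowel is 'e' repeat the first consonant+vowel as a prefix; stems whose last vowel is 'o' add -us; stems whose last vowel is 'a' or 'i' insert -ol- after the first vowel.
So giruh → giakruh.

giakruh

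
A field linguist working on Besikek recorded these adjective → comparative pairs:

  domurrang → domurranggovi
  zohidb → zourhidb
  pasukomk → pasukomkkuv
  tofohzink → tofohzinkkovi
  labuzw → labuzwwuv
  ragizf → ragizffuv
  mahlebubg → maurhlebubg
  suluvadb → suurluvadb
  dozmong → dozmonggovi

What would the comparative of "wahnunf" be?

wahnunffovi

"wahnunf" has second-to-last letter 'n'. The stems whose second-to-last letter is 'n' (tofohzink → tofohzinkkovi, domurrang → domurranggovi, dozmong → dozmonggovi) double the final consonant and add -ovi.
So wahnunf → wahnunffovi.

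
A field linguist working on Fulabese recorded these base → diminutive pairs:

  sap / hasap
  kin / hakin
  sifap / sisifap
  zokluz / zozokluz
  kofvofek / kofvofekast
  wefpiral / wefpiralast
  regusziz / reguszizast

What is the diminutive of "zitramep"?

zitramepast

sap and sifap both end in -p yet inflect differently (hasap, sisifap), so the final letter is not what conditions the rule; the number of vowels is.
"zitramep" has 3 vowels. The stems with 3 vowels (kofvofek → kofvofekast, wefpiral → wefpiralast, regusziz → reguszizast) add -ast.
The other patterns: stems with 1 vowel add the prefix ha-; stems with 2 vowels repeat the first consonant+vowel as a prefix.
So zitramep → zitramepast.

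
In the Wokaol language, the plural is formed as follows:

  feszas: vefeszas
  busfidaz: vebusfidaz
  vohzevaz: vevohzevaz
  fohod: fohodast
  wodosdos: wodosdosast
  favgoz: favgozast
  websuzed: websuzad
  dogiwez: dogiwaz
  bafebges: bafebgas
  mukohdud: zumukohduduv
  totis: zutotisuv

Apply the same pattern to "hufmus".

feszas and wodosdos both end in -s yet inflect differently (vefeszas, wodosdosast), so the final letter is not what conditions the rule; the last vowel is.
"hufmus" has last vowel 'u'. The one such stem in the data (mukohdud → zumukohduduv) adds zu- … -uv around the stem, so the same rule applies.
The other patterns: stems whose last vowel is 'a' add the prefix ve-; stems whose last vowel is 'o' add -ast; stems whose last vowel is 'e' change the last vowel to 'a'.
So hufmus → zuhufmusuv.

zuhufmusuv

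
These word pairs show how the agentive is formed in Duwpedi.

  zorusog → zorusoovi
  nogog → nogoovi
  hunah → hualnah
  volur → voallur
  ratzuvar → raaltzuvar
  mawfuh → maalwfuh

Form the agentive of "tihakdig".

nogog and hunah both have 2 vowels yet inflect differently (nogoovi, hualnah), so the number of vowels is not what conditions the rule; the final letter is.
"tihakdig" ends in -g. The stems ending in -g (zorusog → zorusoovi, nogog → nogoovi) drop the final letter and add -ovi.
The other pattern: stems ending in -h or -r insert -al- after the first vowel.
So tihakdig → tihakdiovi.

tihakdiovi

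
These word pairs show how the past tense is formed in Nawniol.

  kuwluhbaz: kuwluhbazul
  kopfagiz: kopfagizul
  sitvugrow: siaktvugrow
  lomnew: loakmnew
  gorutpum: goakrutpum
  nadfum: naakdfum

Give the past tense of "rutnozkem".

kuwluhbaz and sitvugrow both have 3 vowels yet inflect differently (kuwluhbazul, siaktvugrow), so the number of vowels is not what conditions the rule; the final letter is.
"rutnozkem" ends in -m. The stems ending in -m (gorutpum → goakrutpum, nadfum → naakdfum) insert -ak- after the first vowel.
So rutnozkem → ruaktnozkem.

ruaktnozkem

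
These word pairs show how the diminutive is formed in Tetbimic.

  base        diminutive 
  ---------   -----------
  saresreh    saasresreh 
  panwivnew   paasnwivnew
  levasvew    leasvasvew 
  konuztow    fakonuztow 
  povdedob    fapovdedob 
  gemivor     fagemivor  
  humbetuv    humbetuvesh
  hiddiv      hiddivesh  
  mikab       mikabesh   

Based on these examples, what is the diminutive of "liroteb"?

liasroteb

panwivnew and konuztow both end in -w yet inflect differently (paasnwivnew, fakonuztow), so the final letter is not what conditions the rule; the last vowel is.
"liroteb" has last vowel 'e'. The stems whose last vowel is 'e' (saresreh → saasresreh, panwivnew → paasnwivnew, levasvew → leasvasvew) insert -as- after the first vowel.
The other patterns: stems whose last vowel is 'o' add the prefix fa-; stems whose last vowel is 'a', 'i' or 'u' add -esh.
So liroteb → liasroteb.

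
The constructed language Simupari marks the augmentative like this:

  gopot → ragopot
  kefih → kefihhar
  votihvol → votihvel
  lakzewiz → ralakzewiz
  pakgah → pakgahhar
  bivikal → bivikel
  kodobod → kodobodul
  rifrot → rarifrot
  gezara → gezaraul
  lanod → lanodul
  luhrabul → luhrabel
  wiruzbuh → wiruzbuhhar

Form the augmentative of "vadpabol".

vadpabel

"vadpabol" ends in -l. The stems ending in -l (luhrabul → luhrabel, votihvol → votihvel, bivikal → bivikel) change the last vowel to 'e'.
So vadpabol → vadpabel.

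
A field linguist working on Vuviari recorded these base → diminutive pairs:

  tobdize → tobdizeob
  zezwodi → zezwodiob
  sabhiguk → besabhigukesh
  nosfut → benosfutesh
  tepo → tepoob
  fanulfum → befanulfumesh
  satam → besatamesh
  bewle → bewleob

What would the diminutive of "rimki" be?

rimkiob

"rimki" ends in a vowel. The stems ending in a vowel (tobdize → tobdizeob, tepo → tepoob, zezwodi → zezwodiob) add -ob.
The other pattern: stems ending in a consonant add be- … -esh around the stem.
So rimki → rimkiob.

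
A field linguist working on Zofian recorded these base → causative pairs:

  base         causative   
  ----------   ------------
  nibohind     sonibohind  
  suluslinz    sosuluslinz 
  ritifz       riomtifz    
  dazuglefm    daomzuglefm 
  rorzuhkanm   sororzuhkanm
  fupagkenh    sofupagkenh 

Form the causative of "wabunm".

sowabunm

"wabunm" has second-to-last letter 'n'. The stems whose second-to-last letter is 'n' (suluslinz → sosuluslinz, fupagkenh → sofupagkenh, rorzuhkanm → sororzuhkanm) add the prefix so-.
So wabunm → sowabunm.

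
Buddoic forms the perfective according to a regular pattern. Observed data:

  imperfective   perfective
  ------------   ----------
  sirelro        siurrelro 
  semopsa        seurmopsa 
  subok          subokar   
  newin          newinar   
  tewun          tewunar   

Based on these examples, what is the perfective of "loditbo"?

sirelro and subok both have last vowel 'o' yet inflect differently (siurrelro, subokar), so the last vowel is not what conditions the rule; whether the stem ends in a vowel or a consonant is.
"loditbo" ends in a vowel. The stems ending in a vowel (sirelro → siurrelro, semopsa → seurmopsa) insert -ur- after the first vowel.
So loditbo → lourditbo.

lourditbo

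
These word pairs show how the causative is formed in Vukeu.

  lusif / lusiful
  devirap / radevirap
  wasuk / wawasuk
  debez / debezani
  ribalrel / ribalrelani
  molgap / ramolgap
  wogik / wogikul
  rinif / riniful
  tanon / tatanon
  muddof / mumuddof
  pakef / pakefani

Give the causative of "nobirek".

nobirekani

rinif and pakef both end in -f yet inflect differently (riniful, pakefani), so the final letter is not what conditions the rule; the last vowel is.
"nobirek" has last vowel 'e'. The stems whose last vowel is 'e' (pakef → pakefani, debez → debezani, ribalrel → ribalrelani) add -ani.
The other patterns: stems whose last vowel is 'i' add -ul; stems whose last vowel is 'a' add the prefix ra-; stems whose last vowel is 'o' or 'u' repeat the first consonant+vowel as a prefix.
So nobirek → nobirekani.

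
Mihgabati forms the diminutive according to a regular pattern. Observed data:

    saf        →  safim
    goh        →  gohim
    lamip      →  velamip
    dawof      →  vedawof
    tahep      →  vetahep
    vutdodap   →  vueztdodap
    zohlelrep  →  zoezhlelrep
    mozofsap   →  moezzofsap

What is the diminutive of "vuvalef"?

vuezvalef

"vuvalef" has 3 vowels. The stems with 3 vowels (vutdodap → vueztdodap, zohlelrep → zoezhlelrep, mozofsap → moezzofsap) insert -ez- after the first vowel.
The other patterns: stems with 1 vowel add -im; stems with 2 vowels add the prefix ve-.
So vuvalef → vuezvalef.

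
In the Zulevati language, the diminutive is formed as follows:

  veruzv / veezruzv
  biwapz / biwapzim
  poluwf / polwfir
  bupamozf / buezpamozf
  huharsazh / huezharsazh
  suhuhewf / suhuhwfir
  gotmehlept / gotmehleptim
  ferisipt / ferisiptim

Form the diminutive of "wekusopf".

wekusopfim

"wekusopf" has second-to-last letter 'p'. The stems whose second-to-last letter is 'p' (biwapz → biwapzim, gotmehlept → gotmehleptim, ferisipt → ferisiptim) add -im.
So wekusopf → wekusopfim.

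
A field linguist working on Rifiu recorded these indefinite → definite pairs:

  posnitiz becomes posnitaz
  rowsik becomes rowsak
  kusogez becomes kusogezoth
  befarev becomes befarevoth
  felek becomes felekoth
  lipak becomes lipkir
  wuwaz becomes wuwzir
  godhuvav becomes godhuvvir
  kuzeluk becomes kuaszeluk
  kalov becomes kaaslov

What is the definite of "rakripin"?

posnitiz and kusogez both end in -z yet inflect differently (posnitaz, kusogezoth), so the final letter is not what conditions the rule; the last vowel is.
"rakripin" has last vowel 'i'. The stems whose last vowel is 'i' (posnitiz → posnitaz, rowsik → rowsak) change the last vowel to 'a'.
The other patterns: stems whose last vowel is 'e' add -oth; stems whose last vowel is 'a' delete the last vowel and add -ir; stems whose last vowel is 'o' or 'u' insert -as- after the first vowel.
So rakripin → rakripan.

rakripan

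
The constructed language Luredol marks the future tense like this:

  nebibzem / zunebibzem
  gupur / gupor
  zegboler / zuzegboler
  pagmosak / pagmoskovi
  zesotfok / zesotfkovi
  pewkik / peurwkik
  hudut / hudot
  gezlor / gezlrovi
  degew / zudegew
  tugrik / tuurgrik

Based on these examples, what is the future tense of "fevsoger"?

zegboler and gupur both end in -r yet inflect differently (zuzegboler, gupor), so the final letter is not what conditions the rule; the last vowel is.
"fevsoger" has last vowel 'e'. The stems whose last vowel is 'e' (nebibzem → zunebibzem, degew → zudegew, zegboler → zuzegboler) add the prefix zu-.
So fevsoger → zufevsoger.

zufevsoger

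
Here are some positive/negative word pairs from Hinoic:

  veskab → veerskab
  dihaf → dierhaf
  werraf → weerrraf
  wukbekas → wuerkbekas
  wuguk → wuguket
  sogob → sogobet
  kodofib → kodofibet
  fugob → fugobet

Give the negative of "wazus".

veskab and sogob both end in -b yet inflect differently (veerskab, sogobet), so the final letter is not what conditions the rule; the last vowel is.
"wazus" has last vowel 'u'. The one such stem in the data (wuguk → wuguket) adds -et, so the same rule applies.
So wazus → wazuset.

wazuset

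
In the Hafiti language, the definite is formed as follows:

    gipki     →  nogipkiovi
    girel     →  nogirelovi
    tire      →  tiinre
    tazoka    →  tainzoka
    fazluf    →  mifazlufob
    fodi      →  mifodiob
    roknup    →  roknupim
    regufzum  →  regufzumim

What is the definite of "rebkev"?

gipki and fodi both end in -i yet inflect differently (nogipkiovi, mifodiob), so the final letter is not what conditions the rule; the first letter is.
"rebkev" begins with r-. The stems beginning with r- (roknup → roknupim, regufzum → regufzumim) add -im.
So rebkev → rebkevim.

rebkevim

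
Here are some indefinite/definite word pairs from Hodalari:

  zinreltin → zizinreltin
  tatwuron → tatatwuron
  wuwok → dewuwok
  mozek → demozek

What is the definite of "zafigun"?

"zafigun" ends in -n. The stems ending in -n (zinreltin → zizinreltin, tatwuron → tatatwuron) repeat the first consonant+vowel as a prefix.
So zafigun → zazafigun.

zazafigun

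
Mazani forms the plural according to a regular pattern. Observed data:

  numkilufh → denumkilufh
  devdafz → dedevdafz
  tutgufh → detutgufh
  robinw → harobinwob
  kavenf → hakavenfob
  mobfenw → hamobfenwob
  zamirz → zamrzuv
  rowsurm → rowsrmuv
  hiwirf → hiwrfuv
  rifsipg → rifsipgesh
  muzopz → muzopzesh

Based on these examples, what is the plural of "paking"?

devdafz and zamirz both end in -z yet inflect differently (dedevdafz, zamrzuv), so the final letter is not what conditions the rule; the second-to-last letter is.
"paking" has second-to-last letter 'n'. The stems whose second-to-last letter is 'n' (robinw → harobinwob, kavenf → hakavenfob, mobfenw → hamobfenwob) add ha- … -ob around the stem.
So paking → hapakingob.

hapakingob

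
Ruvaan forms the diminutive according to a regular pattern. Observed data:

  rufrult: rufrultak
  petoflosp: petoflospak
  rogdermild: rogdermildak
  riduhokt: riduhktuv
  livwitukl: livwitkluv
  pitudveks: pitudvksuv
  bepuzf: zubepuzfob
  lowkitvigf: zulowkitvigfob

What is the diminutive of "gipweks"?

rufrult and riduhokt both end in -t yet inflect differently (rufrultak, riduhktuv), so the final letter is not what conditions the rule; the second-to-last letter is.
"gipweks" has second-to-last letter 'k'. The stems whose second-to-last letter is 'k' (riduhokt → riduhktuv, livwitukl → livwitkluv, pitudveks → pitudvksuv) delete the last vowel and add -uv.
So gipweks → gipwksuv.

gipwksuv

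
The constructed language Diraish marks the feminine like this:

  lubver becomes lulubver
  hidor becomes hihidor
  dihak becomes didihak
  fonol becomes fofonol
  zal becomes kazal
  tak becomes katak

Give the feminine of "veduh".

veveduh

fonol and zal both end in -l yet inflect differently (fofonol, kazal), so the final letter is not what conditions the rule; the number of vowels is.
"veduh" has 2 vowels. The stems with 2 vowels (lubver → lulubver, hidor → hihidor, dihak → didihak) repeat the first consonant+vowel as a prefix.
The other pattern: stems with 1 vowel add the prefix ka-.
So veduh → veveduh.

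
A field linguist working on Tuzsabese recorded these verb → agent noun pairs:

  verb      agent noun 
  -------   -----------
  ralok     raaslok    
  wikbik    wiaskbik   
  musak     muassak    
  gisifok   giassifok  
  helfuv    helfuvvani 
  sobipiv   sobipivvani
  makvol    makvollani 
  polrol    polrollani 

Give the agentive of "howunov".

wikbik and sobipiv both have last vowel 'i' yet inflect differently (wiaskbik, sobipivvani), so the last vowel is not what conditions the rule; the final letter is.
"howunov" ends in -v. The stems ending in -v (helfuv → helfuvvani, sobipiv → sobipivvani) double the final consonant and add -ani.
So howunov → howunovvani.

howunovvani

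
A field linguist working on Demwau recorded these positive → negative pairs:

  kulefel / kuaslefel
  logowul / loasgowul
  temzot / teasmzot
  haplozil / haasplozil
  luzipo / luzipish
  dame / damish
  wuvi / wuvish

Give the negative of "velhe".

velhish

temzot and luzipo both have last vowel 'o' yet inflect differently (teasmzot, luzipish), so the last vowel is not what conditions the rule; whether the stem ends in a vowel or a consonant is.
"velhe" ends in a vowel. The stems ending in a vowel (luzipo → luzipish, dame → damish, wuvi → wuvish) drop the final letter and add -ish.
The other pattern: stems ending in a consonant insert -as- after the first vowel.
So velhe → velhish.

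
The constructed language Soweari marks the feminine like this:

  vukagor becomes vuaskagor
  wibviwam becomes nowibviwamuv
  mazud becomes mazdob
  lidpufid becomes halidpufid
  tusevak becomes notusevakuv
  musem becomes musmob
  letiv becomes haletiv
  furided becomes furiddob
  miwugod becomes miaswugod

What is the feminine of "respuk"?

lidpufid and miwugod both end in -d yet inflect differently (halidpufid, miaswugod), so the final letter is not what conditions the rule; the last vowel is.
"respuk" has last vowel 'u'. The one such stem in the data (mazud → mazdob) deletes the last vowel and adds -ob (as do furided, musem), so the same rule applies.
The other patterns: stems whose last vowel is 'i' add the prefix ha-; stems whose last vowel is 'o' insert -as- after the first vowel; stems whose last vowel is 'a' add no- … -uv around the stem.
So respuk → respkob.

respkob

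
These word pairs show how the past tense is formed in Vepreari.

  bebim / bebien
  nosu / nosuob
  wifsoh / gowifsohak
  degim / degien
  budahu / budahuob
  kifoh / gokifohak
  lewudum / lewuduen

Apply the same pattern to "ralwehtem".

lewudum and nosu both have last vowel 'u' yet inflect differently (lewuduen, nosuob), so the last vowel is not what conditions the rule; the final letter is.
"ralwehtem" ends in -m. The stems ending in -m (bebim → bebien, lewudum → lewuduen, degim → degien) drop the final letter and add -en.
So ralwehtem → ralwehteen.

ralwehteen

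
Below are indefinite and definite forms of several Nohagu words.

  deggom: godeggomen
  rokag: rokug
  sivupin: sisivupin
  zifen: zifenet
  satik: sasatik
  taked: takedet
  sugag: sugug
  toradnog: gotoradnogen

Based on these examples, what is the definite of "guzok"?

goguzoken

sivupin and zifen both end in -n yet inflect differently (sisivupin, zifenet), so the final letter is not what conditions the rule; the last vowel is.
"guzok" has last vowel 'o'. The stems whose last vowel is 'o' (toradnog → gotoradnogen, deggom → godeggomen) add go- … -en around the stem.
So guzok → goguzoken.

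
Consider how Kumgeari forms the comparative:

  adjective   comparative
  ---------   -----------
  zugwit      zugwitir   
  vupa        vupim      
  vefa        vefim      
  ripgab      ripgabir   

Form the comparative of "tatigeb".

"tatigeb" ends in a consonant. The stems ending in a consonant (ripgab → ripgabir, zugwit → zugwitir) add -ir.
The other pattern: stems ending in a vowel drop the final letter and add -im.
So tatigeb → tatigebir.

tatigebir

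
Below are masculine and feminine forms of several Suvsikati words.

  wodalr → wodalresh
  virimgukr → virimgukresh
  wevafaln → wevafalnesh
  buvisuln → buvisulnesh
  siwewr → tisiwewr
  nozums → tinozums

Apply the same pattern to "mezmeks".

mezmeksesh

wodalr and siwewr both end in -r yet inflect differently (wodalresh, tisiwewr), so the final letter is not what conditions the rule; the second-to-last letter is.
"mezmeks" has second-to-last letter 'k'. The one such stem in the data (virimgukr → virimgukresh) adds -esh, so the same rule applies.
The other pattern: stems whose second-to-last letter is 'm' or 'w' add the prefix ti-.
So mezmeks → mezmeksesh.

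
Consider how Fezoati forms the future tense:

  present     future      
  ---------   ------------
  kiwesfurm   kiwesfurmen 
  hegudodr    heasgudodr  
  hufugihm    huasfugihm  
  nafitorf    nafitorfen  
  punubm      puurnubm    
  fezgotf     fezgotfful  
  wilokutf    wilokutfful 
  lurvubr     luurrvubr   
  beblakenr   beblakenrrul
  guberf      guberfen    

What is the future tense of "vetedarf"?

vetedarfen

"vetedarf" has second-to-last letter 'r'. The stems whose second-to-last letter is 'r' (guberf → guberfen, kiwesfurm → kiwesfurmen, nafitorf → nafitorfen) add -en.
So vetedarf → vetedarfen.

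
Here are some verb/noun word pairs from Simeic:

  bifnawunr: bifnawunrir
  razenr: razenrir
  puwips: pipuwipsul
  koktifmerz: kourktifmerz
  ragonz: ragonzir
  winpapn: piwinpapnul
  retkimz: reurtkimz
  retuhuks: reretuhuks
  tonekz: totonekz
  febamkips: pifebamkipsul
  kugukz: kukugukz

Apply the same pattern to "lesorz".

"lesorz" has second-to-last letter 'r'. The one such stem in the data (koktifmerz → kourktifmerz) inserts -ur- after the first vowel (as does retkimz), so the same rule applies.
The other patterns: stems whose second-to-last letter is 'p' add pi- … -ul around the stem; stems whose second-to-last letter is 'k' repeat the first consonant+vowel as a prefix; stems whose second-to-last letter is 'n' add -ir.
So lesorz → leursorz.

leursorz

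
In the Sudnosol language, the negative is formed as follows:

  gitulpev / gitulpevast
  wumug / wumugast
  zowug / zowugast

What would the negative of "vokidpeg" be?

vokidpegast

Every pair shown (gitulpev → gitulpevast, wumug → wumugast, zowug → zowugast) follows the same rule: add -ast.
So vokidpeg → vokidpegast.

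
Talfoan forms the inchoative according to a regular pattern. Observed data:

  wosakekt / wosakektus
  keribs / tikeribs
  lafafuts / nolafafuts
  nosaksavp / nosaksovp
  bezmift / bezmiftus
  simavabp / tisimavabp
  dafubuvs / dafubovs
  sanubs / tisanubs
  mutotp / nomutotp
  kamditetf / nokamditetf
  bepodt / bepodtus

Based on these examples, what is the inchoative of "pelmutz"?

nopelmutz

"pelmutz" has second-to-last letter 't'. The stems whose second-to-last letter is 't' (mutotp → nomutotp, lafafuts → nolafafuts, kamditetf → nokamditetf) add the prefix no-.
The other patterns: stems whose second-to-last letter is 'b' add the prefix ti-; stems whose second-to-last letter is 'v' change the last vowel to 'o'; stems whose second-to-last letter is 'd', 'f' or 'k' add -us.
So pelmutz → nopelmutz.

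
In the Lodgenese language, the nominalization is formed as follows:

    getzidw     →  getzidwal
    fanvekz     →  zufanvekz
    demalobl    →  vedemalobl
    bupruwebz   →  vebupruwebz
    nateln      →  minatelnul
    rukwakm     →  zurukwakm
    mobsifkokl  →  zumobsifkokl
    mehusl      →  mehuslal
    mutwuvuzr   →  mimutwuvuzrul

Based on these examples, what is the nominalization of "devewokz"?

"devewokz" has second-to-last letter 'k'. The stems whose second-to-last letter is 'k' (rukwakm → zurukwakm, fanvekz → zufanvekz, mobsifkokl → zumobsifkokl) add the prefix zu-.
So devewokz → zudevewokz.

zudevewokz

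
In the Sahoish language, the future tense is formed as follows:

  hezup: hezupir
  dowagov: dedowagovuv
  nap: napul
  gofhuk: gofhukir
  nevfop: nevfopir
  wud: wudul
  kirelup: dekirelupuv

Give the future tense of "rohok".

nap and hezup both end in -p yet inflect differently (napul, hezupir), so the final letter is not what conditions the rule; the number of vowels is.
"rohok" has 2 vowels. The stems with 2 vowels (hezup → hezupir, gofhuk → gofhukir, nevfop → nevfopir) add -ir.
The other patterns: stems with 1 vowel add -ul; stems with 3 vowels add de- … -uv around the stem.
So rohok → rohokir.

rohokir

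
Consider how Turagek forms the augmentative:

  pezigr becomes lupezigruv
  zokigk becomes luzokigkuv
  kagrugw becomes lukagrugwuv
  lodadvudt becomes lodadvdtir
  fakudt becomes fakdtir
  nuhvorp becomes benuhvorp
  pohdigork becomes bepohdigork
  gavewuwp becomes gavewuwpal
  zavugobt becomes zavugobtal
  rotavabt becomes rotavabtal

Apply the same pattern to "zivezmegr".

zokigk and pohdigork both end in -k yet inflect differently (luzokigkuv, bepohdigork), so the final letter is not what conditions the rule; the second-to-last letter is.
"zivezmegr" has second-to-last letter 'g'. The stems whose second-to-last letter is 'g' (pezigr → lupezigruv, zokigk → luzokigkuv, kagrugw → lukagrugwuv) add lu- … -uv around the stem.
So zivezmegr → luzivezmegruv.

luzivezmegruv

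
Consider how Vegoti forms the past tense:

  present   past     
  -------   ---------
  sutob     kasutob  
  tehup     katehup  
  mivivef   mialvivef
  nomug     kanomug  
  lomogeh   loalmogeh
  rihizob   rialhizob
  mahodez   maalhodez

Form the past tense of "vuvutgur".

vualvutgur

sutob and rihizob both end in -b yet inflect differently (kasutob, rialhizob), so the final letter is not what conditions the rule; the number of vowels is.
"vuvutgur" has 3 vowels. The stems with 3 vowels (mivivef → mialvivef, mahodez → maalhodez, rihizob → rialhizob) insert -al- after the first vowel.
The other pattern: stems with 2 vowels add the prefix ka-.
So vuvutgur → vualvutgur.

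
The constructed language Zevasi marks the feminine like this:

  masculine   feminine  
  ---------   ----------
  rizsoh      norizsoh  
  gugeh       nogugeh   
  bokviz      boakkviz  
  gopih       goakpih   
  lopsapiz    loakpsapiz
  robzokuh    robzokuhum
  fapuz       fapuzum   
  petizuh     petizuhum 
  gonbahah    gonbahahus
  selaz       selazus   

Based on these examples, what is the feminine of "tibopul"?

"tibopul" has last vowel 'u'. The stems whose last vowel is 'u' (robzokuh → robzokuhum, fapuz → fapuzum, petizuh → petizuhum) add -um.
The other patterns: stems whose last vowel is 'e' or 'o' add the prefix no-; stems whose last vowel is 'i' insert -ak- after the first vowel; stems whose last vowel is 'a' add -us.
So tibopul → tibopulum.

tibopulum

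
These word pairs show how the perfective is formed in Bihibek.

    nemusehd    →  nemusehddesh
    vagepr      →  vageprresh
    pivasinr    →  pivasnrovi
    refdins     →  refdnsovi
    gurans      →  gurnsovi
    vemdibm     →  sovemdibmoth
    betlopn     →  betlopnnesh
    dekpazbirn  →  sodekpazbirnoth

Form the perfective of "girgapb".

"girgapb" has second-to-last letter 'p'. The stems whose second-to-last letter is 'p' (vagepr → vageprresh, betlopn → betlopnnesh) double the final consonant and add -esh.
The other patterns: stems whose second-to-last letter is 'n' delete the last vowel and add -ovi; stems whose second-to-last letter is 'b' or 'r' add so- … -oth around the stem.
So girgapb → girgapbbesh.

girgapbbesh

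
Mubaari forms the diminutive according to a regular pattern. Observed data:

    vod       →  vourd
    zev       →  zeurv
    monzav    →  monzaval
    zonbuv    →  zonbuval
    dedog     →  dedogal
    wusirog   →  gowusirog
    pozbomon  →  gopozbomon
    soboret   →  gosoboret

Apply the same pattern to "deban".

zev and monzav both end in -v yet inflect differently (zeurv, monzaval), so the final letter is not what conditions the rule; the number of vowels is.
"deban" has 2 vowels. The stems with 2 vowels (monzav → monzaval, zonbuv → zonbuval, dedog → dedogal) add -al.
The other patterns: stems with 1 vowel insert -ur- after the first vowel; stems with 3 vowels add the prefix go-.
So deban → debanal.

debanal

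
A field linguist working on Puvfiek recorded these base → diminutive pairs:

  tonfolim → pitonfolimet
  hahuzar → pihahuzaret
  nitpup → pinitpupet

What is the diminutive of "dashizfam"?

pidashizfamet

Every pair shown (tonfolim → pitonfolimet, hahuzar → pihahuzaret, nitpup → pinitpupet) follows the same rule: add pi- … -et around the stem.
So dashizfam → pidashizfamet.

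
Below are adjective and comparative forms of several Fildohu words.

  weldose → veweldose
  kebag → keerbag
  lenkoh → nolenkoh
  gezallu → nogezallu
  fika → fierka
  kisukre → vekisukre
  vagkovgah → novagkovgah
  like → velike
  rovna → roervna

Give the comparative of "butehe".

vebutehe

"butehe" ends in -e. The stems ending in -e (like → velike, kisukre → vekisukre, weldose → veweldose) add the prefix ve-.
The other patterns: stems ending in -h or -u add the prefix no-; stems ending in -a or -g insert -er- after the first vowel.
So butehe → vebutehe.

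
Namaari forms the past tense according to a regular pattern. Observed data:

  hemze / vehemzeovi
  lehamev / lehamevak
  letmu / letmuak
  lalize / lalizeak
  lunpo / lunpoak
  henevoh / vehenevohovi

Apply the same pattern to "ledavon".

ledavonak

"ledavon" begins with l-. The stems beginning with l- (lalize → lalizeak, lunpo → lunpoak, letmu → letmuak) add -ak.
The other pattern: stems beginning with h- add ve- … -ovi around the stem.
So ledavon → ledavonak.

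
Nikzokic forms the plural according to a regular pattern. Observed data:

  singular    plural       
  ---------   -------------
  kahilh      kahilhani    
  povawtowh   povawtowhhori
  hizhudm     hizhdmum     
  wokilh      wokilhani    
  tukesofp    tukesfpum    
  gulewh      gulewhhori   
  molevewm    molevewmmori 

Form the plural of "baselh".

baselhani

povawtowh and kahilh both end in -h yet inflect differently (povawtowhhori, kahilhani), so the final letter is not what conditions the rule; the second-to-last letter is.
"baselh" has second-to-last letter 'l'. The stems whose second-to-last letter is 'l' (kahilh → kahilhani, wokilh → wokilhani) add -ani.
The other patterns: stems whose second-to-last letter is 'w' double the final consonant and add -ori; stems whose second-to-last letter is 'd' or 'f' delete the last vowel and add -um.
So baselh → baselhani.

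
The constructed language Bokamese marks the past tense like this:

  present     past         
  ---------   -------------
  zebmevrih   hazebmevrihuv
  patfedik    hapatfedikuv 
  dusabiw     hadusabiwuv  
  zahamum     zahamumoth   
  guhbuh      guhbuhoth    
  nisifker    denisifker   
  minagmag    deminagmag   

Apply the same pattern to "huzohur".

huzohuroth

"huzohur" has last vowel 'u'. The stems whose last vowel is 'u' (zahamum → zahamumoth, guhbuh → guhbuhoth) add -oth.
So huzohur → huzohuroth.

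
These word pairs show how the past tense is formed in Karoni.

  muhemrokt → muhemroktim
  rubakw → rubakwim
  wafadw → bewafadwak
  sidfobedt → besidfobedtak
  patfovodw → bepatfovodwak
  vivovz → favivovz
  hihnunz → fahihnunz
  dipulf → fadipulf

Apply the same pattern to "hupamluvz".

rubakw and wafadw both end in -w yet inflect differently (rubakwim, bewafadwak), so the final letter is not what conditions the rule; the second-to-last letter is.
"hupamluvz" has second-to-last letter 'v'. The one such stem in the data (vivovz → favivovz) adds the prefix fa-, so the same rule applies.
The other patterns: stems whose second-to-last letter is 'k' add -im; stems whose second-to-last letter is 'd' add be- … -ak around the stem.
So hupamluvz → fahupamluvz.

fahupamluvz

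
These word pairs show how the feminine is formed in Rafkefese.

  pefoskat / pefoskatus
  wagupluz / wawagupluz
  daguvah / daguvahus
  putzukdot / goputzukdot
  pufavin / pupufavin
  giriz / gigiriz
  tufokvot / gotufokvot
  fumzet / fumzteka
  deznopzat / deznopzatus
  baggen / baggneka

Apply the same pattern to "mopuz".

pufavin and baggen both end in -n yet inflect differently (pupufavin, baggneka), so the final letter is not what conditions the rule; the last vowel is.
"mopuz" has last vowel 'u'. The one such stem in the data (wagupluz → wawagupluz) repeats the first consonant+vowel as a prefix (as do pufavin, giriz), so the same rule applies.
The other patterns: stems whose last vowel is 'e' delete the last vowel and add -eka; stems whose last vowel is 'a' add -us; stems whose last vowel is 'o' add the prefix go-.
So mopuz → momopuz.

momopuz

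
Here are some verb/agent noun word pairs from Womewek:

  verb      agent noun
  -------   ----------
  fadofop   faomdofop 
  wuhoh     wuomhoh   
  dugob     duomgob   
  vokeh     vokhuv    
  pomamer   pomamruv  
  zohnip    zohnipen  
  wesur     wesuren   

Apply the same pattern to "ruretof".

wuhoh and vokeh both end in -h yet inflect differently (wuomhoh, vokhuv), so the final letter is not what conditions the rule; the last vowel is.
"ruretof" has last vowel 'o'. The stems whose last vowel is 'o' (fadofop → faomdofop, wuhoh → wuomhoh, dugob → duomgob) insert -om- after the first vowel.
The other patterns: stems whose last vowel is 'e' delete the last vowel and add -uv; stems whose last vowel is 'i' or 'u' add -en.
So ruretof → ruomretof.

ruomretof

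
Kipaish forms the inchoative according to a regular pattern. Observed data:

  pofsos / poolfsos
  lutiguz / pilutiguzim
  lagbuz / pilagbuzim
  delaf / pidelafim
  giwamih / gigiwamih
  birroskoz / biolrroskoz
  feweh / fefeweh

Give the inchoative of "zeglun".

pizeglunim

birroskoz and lutiguz both end in -z yet inflect differently (biolrroskoz, pilutiguzim), so the final letter is not what conditions the rule; the last vowel is.
"zeglun" has last vowel 'u'. The stems whose last vowel is 'u' (lutiguz → pilutiguzim, lagbuz → pilagbuzim) add pi- … -im around the stem.
The other patterns: stems whose last vowel is 'o' insert -ol- after the first vowel; stems whose last vowel is 'e' or 'i' repeat the first consonant+vowel as a prefix.
So zeglun → pizeglunim.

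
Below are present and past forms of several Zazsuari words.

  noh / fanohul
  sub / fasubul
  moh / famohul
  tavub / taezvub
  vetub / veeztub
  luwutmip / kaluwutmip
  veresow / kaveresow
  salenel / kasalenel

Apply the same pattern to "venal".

veeznal

sub and tavub both end in -b yet inflect differently (fasubul, taezvub), so the final letter is not what conditions the rule; the number of vowels is.
"venal" has 2 vowels. The stems with 2 vowels (tavub → taezvub, vetub → veeztub) insert -ez- after the first vowel.
The other patterns: stems with 1 vowel add fa- … -ul around the stem; stems with 3 vowels add the prefix ka-.
So venal → veeznal.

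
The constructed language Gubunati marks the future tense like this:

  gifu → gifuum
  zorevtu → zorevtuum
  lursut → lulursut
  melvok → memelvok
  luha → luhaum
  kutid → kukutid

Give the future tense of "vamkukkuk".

vavamkukkuk

lursut and zorevtu both have last vowel 'u' yet inflect differently (lulursut, zorevtuum), so the last vowel is not what conditions the rule; whether the stem ends in a vowel or a consonant is.
"vamkukkuk" ends in a consonant. The stems ending in a consonant (melvok → memelvok, kutid → kukutid, lursut → lulursut) repeat the first consonant+vowel as a prefix.
So vamkukkuk → vavamkukkuk.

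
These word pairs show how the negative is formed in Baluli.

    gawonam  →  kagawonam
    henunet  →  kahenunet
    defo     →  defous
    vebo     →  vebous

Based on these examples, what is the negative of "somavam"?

"somavam" ends in a consonant. The stems ending in a consonant (gawonam → kagawonam, henunet → kahenunet) add the prefix ka-.
The other pattern: stems ending in a vowel add -us.
So somavam → kasomavam.

kasomavam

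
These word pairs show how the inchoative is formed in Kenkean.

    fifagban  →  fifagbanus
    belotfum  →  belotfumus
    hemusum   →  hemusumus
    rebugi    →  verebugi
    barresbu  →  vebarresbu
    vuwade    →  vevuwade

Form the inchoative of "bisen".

bisenus

belotfum and barresbu both have last vowel 'u' yet inflect differently (belotfumus, vebarresbu), so the last vowel is not what conditions the rule; whether the stem ends in a vowel or a consonant is.
"bisen" ends in a consonant. The stems ending in a consonant (fifagban → fifagbanus, belotfum → belotfumus, hemusum → hemusumus) add -us.
So bisen → bisenus.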